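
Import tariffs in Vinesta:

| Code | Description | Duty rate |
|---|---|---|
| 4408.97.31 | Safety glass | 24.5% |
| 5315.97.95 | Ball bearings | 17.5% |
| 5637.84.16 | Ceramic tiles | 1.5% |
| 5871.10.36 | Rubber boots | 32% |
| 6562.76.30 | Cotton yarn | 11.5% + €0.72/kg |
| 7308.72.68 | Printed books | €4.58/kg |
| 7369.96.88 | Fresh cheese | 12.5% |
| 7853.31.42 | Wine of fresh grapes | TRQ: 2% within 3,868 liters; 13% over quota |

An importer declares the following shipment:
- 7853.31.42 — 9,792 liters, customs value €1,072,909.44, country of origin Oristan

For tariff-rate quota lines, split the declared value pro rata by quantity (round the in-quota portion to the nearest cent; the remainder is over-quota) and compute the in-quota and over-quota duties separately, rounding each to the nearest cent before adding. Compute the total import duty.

€92,858.39

Line 1 (7853.31.42, Oristan, 9,792 liters, €1,072,909.44):
Code 7853.31.42 is under a tariff-rate quota (threshold 3,868 liters). In-quota: 3,868 liters at 2%; over-quota: 5,924 liters at 13%.
Pro-rata value split: in-quota = €1,072,909.44 × 3,868/9,792 = €423,816.76; over-quota = €1,072,909.44 − €423,816.76 = €649,092.68.
In-quota duty = €423,816.76 × 2% = €8,476.34. Over-quota duty = €649,092.68 × 13% = €84,382.05.
Line duty = €8,476.34 + €84,382.05 = €92,858.39.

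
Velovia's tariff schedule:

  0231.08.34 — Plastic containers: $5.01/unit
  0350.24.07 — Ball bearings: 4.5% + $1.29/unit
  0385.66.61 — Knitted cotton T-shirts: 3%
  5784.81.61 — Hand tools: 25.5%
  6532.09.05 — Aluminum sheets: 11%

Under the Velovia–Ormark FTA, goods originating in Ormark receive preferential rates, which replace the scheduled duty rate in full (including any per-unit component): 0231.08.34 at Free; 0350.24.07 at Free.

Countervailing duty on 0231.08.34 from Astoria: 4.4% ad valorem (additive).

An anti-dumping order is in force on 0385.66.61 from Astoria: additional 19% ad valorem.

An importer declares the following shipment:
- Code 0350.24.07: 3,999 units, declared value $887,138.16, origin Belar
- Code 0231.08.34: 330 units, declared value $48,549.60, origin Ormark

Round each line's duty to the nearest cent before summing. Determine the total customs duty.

Line 1 (0350.24.07, Belar, 3,999 units, $887,138.16):
Base rate for 0350.24.07 is 4.5% + $1.29/unit.
0350.24.07 has an FTA preferential rate, but origin Belar is not Ormark; base rate stands.
Duty = $887,138.16 × 4.5% + 3,999 × $1.29 = $45,079.93.
Line 2 (0231.08.34, Ormark, 330 units, $48,549.60):
Base rate for 0231.08.34 is $5.01/unit.
Origin Ormark qualifies under the Velovia–Ormark agreement and 0231.08.34 is covered: preferential rate Free applies instead.
The additional-duty order on 0231.08.34 targets Astoria, not Ormark; it does not apply.
Duty = $48,549.60 × 0% = $0.00.
Total = $45,079.93 + $0.00 = $45,079.93.

$45,079.93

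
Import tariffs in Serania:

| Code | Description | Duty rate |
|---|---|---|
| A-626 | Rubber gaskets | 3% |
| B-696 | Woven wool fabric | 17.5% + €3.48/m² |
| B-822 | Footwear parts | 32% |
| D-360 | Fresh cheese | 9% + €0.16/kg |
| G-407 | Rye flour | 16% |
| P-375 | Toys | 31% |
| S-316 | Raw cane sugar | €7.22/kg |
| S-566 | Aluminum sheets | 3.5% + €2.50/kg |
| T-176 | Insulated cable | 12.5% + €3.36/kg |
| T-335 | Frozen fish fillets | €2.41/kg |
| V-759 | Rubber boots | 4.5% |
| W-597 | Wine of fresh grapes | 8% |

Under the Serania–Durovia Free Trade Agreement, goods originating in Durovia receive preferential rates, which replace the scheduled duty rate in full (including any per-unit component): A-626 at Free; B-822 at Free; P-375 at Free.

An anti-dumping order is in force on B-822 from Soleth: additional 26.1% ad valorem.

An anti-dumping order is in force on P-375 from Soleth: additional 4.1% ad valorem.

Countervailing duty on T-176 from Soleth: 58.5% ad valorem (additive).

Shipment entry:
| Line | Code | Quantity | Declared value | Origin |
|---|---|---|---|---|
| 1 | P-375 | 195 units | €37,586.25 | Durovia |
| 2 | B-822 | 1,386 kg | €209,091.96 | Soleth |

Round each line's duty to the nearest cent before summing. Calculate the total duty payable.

€121,482.43

Line 1 (P-375, Durovia, 195 units, €37,586.25):
Base rate for P-375 is 31%.
Origin Durovia qualifies under the Serania–Durovia agreement and P-375 is covered: preferential rate Free applies instead.
The additional-duty order on P-375 targets Soleth, not Durovia; it does not apply.
Duty = €37,586.25 × 0% = €0.00.
Line 2 (B-822, Soleth, 1,386 kg, €209,091.96):
Base rate for B-822 is 32%.
B-822 has an FTA preferential rate, but origin Soleth is not Durovia; base rate stands.
Additional duty on B-822 from Soleth: +26.1%. Applied ad valorem rate: 32% + 26.1% = 58.1%.
Duty = €209,091.96 × 58.1% = €121,482.43.
Total = €0.00 + €121,482.43 = €121,482.43.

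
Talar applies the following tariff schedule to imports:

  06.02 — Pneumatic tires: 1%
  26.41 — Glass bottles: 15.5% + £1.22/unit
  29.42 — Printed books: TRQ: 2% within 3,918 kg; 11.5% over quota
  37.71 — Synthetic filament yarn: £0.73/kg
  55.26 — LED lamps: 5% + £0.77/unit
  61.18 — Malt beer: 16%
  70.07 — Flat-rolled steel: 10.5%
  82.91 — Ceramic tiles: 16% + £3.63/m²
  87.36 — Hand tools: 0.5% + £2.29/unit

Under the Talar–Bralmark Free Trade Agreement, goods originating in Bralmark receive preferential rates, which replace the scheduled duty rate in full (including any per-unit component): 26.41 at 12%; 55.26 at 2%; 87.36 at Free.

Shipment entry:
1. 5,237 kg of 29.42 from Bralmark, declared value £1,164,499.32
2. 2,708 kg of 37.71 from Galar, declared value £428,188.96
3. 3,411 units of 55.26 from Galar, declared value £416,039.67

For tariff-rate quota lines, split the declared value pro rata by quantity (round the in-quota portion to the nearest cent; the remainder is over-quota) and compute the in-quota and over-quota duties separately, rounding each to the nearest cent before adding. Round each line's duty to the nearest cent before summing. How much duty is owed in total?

£76,558.10

Line 1 (29.42, Bralmark, 5,237 kg, £1,164,499.32):
Code 29.42 is under a tariff-rate quota (threshold 3,918 kg). In-quota: 3,918 kg at 2%; over-quota: 1,319 kg at 11.5%.
Pro-rata value split: in-quota = £1,164,499.32 × 3,918/5,237 = £871,206.48; over-quota = £1,164,499.32 − £871,206.48 = £293,292.84.
In-quota duty = £871,206.48 × 2% = £17,424.13. Over-quota duty = £293,292.84 × 11.5% = £33,728.68.
Line duty = £17,424.13 + £33,728.68 = £51,152.81.
Line 2 (37.71, Galar, 2,708 kg, £428,188.96):
Base rate for 37.71 is £0.73/kg.
Duty = 2,708 × £0.73 = £1,976.84.
Line 3 (55.26, Galar, 3,411 units, £416,039.67):
Base rate for 55.26 is 5% + £0.77/unit.
55.26 has an FTA preferential rate, but origin Galar is not Bralmark; base rate stands.
Duty = £416,039.67 × 5% + 3,411 × £0.77 = £23,428.45.
Total = £51,152.81 + £1,976.84 + £23,428.45 = £76,558.10.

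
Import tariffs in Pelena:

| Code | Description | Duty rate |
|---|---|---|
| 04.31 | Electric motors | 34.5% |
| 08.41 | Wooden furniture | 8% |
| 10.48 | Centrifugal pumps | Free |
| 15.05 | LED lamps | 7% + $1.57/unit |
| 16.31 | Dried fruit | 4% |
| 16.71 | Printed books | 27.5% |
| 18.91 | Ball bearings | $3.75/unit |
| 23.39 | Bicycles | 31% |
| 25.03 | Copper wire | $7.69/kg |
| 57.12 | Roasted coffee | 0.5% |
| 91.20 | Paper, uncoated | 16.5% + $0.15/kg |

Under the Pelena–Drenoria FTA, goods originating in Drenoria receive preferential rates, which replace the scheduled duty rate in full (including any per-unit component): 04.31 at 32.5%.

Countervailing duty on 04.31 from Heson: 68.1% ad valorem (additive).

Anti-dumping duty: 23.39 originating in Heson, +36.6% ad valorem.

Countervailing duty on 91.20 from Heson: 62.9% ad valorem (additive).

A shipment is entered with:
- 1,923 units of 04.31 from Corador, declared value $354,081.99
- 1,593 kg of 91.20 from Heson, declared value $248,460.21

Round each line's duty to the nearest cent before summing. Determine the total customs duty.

Line 1 (04.31, Corador, 1,923 units, $354,081.99):
Base rate for 04.31 is 34.5%.
04.31 has an FTA preferential rate, but origin Corador is not Drenoria; base rate stands.
The additional-duty order on 04.31 targets Heson, not Corador; it does not apply.
Duty = $354,081.99 × 34.5% = $122,158.29.
Line 2 (91.20, Heson, 1,593 kg, $248,460.21):
Base rate for 91.20 is 16.5% + $0.15/kg.
Additional duty on 91.20 from Heson: +62.9%. Applied ad valorem rate: 16.5% + 62.9% = 79.4%.
Duty = $248,460.21 × 79.4% + 1,593 × $0.15 = $197,516.36.
Total = $122,158.29 + $197,516.36 = $319,674.65.

$319,674.65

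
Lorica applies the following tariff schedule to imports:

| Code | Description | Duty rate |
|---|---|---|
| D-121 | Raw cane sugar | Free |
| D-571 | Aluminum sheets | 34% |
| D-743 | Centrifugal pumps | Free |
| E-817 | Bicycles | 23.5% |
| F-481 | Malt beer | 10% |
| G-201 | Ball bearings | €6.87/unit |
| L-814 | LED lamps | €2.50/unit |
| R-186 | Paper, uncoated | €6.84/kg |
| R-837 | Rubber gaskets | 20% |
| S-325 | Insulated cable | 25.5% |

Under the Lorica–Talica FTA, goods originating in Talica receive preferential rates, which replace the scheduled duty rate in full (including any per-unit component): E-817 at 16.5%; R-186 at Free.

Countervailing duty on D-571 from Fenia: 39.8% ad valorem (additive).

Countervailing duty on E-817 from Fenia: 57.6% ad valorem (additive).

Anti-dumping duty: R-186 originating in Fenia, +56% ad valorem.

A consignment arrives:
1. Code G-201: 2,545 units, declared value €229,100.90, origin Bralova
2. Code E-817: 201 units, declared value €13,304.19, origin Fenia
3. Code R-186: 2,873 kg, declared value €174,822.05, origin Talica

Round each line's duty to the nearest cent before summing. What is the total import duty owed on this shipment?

Line 1 (G-201, Bralova, 2,545 units, €229,100.90):
Base rate for G-201 is €6.87/unit.
Duty = 2,545 × €6.87 = €17,484.15.
Line 2 (E-817, Fenia, 201 units, €13,304.19):
Base rate for E-817 is 23.5%.
E-817 has an FTA preferential rate, but origin Fenia is not Talica; base rate stands.
Additional duty on E-817 from Fenia: +57.6%. Applied ad valorem rate: 23.5% + 57.6% = 81.1%.
Duty = €13,304.19 × 81.1% = €10,789.70.
Line 3 (R-186, Talica, 2,873 kg, €174,822.05):
Base rate for R-186 is €6.84/kg.
Origin Talica qualifies under the Lorica–Talica agreement and R-186 is covered: preferential rate Free applies instead.
The additional-duty order on R-186 targets Fenia, not Talica; it does not apply.
Duty = €174,822.05 × 0% = €0.00.
Total = €17,484.15 + €10,789.70 + €0.00 = €28,273.85.

€28,273.85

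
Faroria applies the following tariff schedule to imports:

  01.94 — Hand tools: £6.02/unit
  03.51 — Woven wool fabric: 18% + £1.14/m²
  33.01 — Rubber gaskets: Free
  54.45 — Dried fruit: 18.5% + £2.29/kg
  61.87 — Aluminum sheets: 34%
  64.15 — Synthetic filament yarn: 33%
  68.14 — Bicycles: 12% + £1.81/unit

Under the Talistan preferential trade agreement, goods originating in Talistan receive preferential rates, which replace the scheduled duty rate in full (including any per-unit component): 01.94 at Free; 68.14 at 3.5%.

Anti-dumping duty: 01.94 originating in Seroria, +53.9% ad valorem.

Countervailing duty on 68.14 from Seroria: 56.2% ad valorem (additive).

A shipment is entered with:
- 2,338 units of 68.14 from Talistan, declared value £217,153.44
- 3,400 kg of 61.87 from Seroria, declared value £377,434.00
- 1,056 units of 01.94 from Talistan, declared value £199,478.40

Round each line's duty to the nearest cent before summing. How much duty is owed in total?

Line 1 (68.14, Talistan, 2,338 units, £217,153.44):
Base rate for 68.14 is 12% + £1.81/unit.
Origin Talistan qualifies under the Faroria–Talistan agreement and 68.14 is covered: preferential rate 3.5% applies instead.
The additional-duty order on 68.14 targets Seroria, not Talistan; it does not apply.
Duty = £217,153.44 × 3.5% = £7,600.37.
Line 2 (61.87, Seroria, 3,400 kg, £377,434.00):
Base rate for 61.87 is 34%.
Duty = £377,434.00 × 34% = £128,327.56.
Line 3 (01.94, Talistan, 1,056 units, £199,478.40):
Base rate for 01.94 is £6.02/unit.
Origin Talistan qualifies under the Faroria–Talistan agreement and 01.94 is covered: preferential rate Free applies instead.
The additional-duty order on 01.94 targets Seroria, not Talistan; it does not apply.
Duty = £199,478.40 × 0% = £0.00.
Total = £7,600.37 + £128,327.56 + £0.00 = £135,927.93.

£135,927.93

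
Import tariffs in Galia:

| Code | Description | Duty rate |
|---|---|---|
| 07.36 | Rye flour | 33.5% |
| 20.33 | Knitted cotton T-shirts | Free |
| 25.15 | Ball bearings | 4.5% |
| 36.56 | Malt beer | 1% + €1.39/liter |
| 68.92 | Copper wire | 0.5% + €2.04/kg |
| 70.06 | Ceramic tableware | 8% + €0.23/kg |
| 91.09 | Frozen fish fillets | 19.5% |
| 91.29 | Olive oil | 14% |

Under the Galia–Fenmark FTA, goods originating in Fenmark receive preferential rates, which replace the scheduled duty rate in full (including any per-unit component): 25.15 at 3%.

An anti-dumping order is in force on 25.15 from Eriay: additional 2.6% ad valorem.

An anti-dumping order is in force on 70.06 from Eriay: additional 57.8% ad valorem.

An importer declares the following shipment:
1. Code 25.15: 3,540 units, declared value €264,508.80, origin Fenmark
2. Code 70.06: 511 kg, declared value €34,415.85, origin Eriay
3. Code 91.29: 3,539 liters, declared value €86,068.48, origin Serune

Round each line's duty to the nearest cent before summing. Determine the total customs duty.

€42,748.01

Line 1 (25.15, Fenmark, 3,540 units, €264,508.80):
Base rate for 25.15 is 4.5%.
Origin Fenmark qualifies under the Galia–Fenmark agreement and 25.15 is covered: preferential rate 3% applies instead.
The additional-duty order on 25.15 targets Eriay, not Fenmark; it does not apply.
Duty = €264,508.80 × 3% = €7,935.26.
Line 2 (70.06, Eriay, 511 kg, €34,415.85):
Base rate for 70.06 is 8% + €0.23/kg.
Additional duty on 70.06 from Eriay: +57.8%. Applied ad valorem rate: 8% + 57.8% = 65.8%.
Duty = €34,415.85 × 65.8% + 511 × €0.23 = €22,763.16.
Line 3 (91.29, Serune, 3,539 liters, €86,068.48):
Base rate for 91.29 is 14%.
Duty = €86,068.48 × 14% = €12,049.59.
Total = €7,935.26 + €22,763.16 + €12,049.59 = €42,748.01.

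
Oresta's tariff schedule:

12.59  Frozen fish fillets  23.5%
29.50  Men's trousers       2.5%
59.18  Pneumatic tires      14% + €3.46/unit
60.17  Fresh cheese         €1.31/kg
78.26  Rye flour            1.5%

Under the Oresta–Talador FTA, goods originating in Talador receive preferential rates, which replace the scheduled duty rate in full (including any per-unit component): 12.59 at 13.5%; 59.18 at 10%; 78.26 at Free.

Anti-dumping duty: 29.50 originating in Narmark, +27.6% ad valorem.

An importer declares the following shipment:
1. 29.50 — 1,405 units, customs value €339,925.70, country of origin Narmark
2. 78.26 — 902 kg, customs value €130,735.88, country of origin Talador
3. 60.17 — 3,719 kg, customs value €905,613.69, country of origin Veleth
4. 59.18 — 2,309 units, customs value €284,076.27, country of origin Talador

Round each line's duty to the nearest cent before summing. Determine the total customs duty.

€135,597.16

Line 1 (29.50, Narmark, 1,405 units, €339,925.70):
Base rate for 29.50 is 2.5%.
Additional duty on 29.50 from Narmark: +27.6%. Applied ad valorem rate: 2.5% + 27.6% = 30.1%.
Duty = €339,925.70 × 30.1% = €102,317.64.
Line 2 (78.26, Talador, 902 kg, €130,735.88):
Base rate for 78.26 is 1.5%.
Origin Talador qualifies under the Oresta–Talador agreement and 78.26 is covered: preferential rate Free applies instead.
Duty = €130,735.88 × 0% = €0.00.
Line 3 (60.17, Veleth, 3,719 kg, €905,613.69):
Base rate for 60.17 is €1.31/kg.
Duty = 3,719 × €1.31 = €4,871.89.
Line 4 (59.18, Talador, 2,309 units, €284,076.27):
Base rate for 59.18 is 14% + €3.46/unit.
Origin Talador qualifies under the Oresta–Talador agreement and 59.18 is covered: preferential rate 10% applies instead.
Duty = €284,076.27 × 10% = €28,407.63.
Total = €102,317.64 + €0.00 + €4,871.89 + €28,407.63 = €135,597.16.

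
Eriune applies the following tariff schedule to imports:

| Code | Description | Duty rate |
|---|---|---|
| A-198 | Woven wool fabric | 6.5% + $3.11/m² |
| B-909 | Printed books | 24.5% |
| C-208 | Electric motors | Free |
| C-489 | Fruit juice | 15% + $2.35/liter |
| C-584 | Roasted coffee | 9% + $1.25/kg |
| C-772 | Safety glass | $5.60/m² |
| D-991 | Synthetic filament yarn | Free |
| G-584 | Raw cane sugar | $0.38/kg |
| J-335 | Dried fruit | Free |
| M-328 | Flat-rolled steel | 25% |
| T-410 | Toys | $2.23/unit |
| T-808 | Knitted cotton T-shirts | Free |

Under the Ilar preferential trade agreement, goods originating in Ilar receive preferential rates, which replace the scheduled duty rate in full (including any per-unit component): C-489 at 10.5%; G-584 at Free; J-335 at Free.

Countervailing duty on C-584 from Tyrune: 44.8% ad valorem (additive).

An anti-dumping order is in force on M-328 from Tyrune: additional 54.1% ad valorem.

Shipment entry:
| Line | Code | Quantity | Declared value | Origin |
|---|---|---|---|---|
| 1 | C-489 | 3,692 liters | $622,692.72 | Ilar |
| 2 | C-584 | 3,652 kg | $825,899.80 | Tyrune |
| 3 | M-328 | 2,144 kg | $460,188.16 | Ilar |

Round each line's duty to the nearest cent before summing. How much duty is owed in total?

$629,328.87

Line 1 (C-489, Ilar, 3,692 liters, $622,692.72):
Base rate for C-489 is 15% + $2.35/liter.
Origin Ilar qualifies under the Eriune–Ilar agreement and C-489 is covered: preferential rate 10.5% applies instead.
Duty = $622,692.72 × 10.5% = $65,382.74.
Line 2 (C-584, Tyrune, 3,652 kg, $825,899.80):
Base rate for C-584 is 9% + $1.25/kg.
Additional duty on C-584 from Tyrune: +44.8%. Applied ad valorem rate: 9% + 44.8% = 53.8%.
Duty = $825,899.80 × 53.8% + 3,652 × $1.25 = $448,899.09.
Line 3 (M-328, Ilar, 2,144 kg, $460,188.16):
Base rate for M-328 is 25%.
Origin Ilar is the FTA partner but M-328 is not on the preference list; base rate stands.
The additional-duty order on M-328 targets Tyrune, not Ilar; it does not apply.
Duty = $460,188.16 × 25% = $115,047.04.
Total = $65,382.74 + $448,899.09 + $115,047.04 = $629,328.87.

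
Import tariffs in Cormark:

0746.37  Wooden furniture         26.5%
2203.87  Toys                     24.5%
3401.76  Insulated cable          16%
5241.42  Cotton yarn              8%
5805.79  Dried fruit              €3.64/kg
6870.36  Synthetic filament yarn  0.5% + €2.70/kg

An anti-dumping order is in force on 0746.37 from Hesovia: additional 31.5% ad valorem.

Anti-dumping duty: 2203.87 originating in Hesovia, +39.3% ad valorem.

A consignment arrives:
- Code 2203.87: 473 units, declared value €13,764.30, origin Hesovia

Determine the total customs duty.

Line 1 (2203.87, Hesovia, 473 units, €13,764.30):
Base rate for 2203.87 is 24.5%.
Additional duty on 2203.87 from Hesovia: +39.3%. Applied ad valorem rate: 24.5% + 39.3% = 63.8%.
Duty = €13,764.30 × 63.8% = €8,781.62.

€8,781.62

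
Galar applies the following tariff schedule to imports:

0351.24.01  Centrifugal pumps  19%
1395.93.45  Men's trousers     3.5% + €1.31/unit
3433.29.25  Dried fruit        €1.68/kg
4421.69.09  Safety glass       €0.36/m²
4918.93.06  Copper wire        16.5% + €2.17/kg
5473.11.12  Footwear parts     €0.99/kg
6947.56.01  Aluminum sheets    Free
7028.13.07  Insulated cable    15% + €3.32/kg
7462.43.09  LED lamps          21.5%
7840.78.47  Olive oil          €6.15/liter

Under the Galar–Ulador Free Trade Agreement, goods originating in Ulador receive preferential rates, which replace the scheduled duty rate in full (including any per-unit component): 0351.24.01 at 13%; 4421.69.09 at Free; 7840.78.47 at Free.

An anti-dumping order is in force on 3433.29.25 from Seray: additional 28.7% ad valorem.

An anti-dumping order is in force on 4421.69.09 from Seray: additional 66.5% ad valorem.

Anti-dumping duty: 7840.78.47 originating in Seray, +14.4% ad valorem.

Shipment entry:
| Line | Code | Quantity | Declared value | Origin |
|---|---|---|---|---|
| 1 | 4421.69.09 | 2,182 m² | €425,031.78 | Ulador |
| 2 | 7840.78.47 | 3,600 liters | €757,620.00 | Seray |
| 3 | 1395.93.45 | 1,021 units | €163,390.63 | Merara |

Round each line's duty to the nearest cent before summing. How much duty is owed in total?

€138,293.46

Line 1 (4421.69.09, Ulador, 2,182 m², €425,031.78):
Base rate for 4421.69.09 is €0.36/m².
Origin Ulador qualifies under the Galar–Ulador agreement and 4421.69.09 is covered: preferential rate Free applies instead.
The additional-duty order on 4421.69.09 targets Seray, not Ulador; it does not apply.
Duty = €425,031.78 × 0% = €0.00.
Line 2 (7840.78.47, Seray, 3,600 liters, €757,620.00):
Base rate for 7840.78.47 is €6.15/liter.
7840.78.47 has an FTA preferential rate, but origin Seray is not Ulador; base rate stands.
Additional duty on 7840.78.47 from Seray: +14.4% ad valorem. Applied ad valorem rate = 14.4%.
Duty = €757,620.00 × 14.4% + 3,600 × €6.15 = €131,237.28.
Line 3 (1395.93.45, Merara, 1,021 units, €163,390.63):
Base rate for 1395.93.45 is 3.5% + €1.31/unit.
Duty = €163,390.63 × 3.5% + 1,021 × €1.31 = €7,056.18.
Total = €0.00 + €131,237.28 + €7,056.18 = €138,293.46.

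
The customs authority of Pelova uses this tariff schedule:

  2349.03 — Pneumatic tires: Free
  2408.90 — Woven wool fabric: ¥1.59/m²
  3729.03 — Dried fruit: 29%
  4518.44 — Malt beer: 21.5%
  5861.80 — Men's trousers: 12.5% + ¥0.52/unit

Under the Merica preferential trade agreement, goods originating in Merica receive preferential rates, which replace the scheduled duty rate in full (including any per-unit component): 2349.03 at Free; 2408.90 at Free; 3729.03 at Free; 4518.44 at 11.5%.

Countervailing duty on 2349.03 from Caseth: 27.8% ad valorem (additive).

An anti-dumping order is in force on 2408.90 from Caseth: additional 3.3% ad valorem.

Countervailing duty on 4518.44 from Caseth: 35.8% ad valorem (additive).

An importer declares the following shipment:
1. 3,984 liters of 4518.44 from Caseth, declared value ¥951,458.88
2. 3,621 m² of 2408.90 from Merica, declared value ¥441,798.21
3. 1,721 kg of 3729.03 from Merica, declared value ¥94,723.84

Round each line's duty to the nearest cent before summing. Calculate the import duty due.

Line 1 (4518.44, Caseth, 3,984 liters, ¥951,458.88):
Base rate for 4518.44 is 21.5%.
4518.44 has an FTA preferential rate, but origin Caseth is not Merica; base rate stands.
Additional duty on 4518.44 from Caseth: +35.8%. Applied ad valorem rate: 21.5% + 35.8% = 57.3%.
Duty = ¥951,458.88 × 57.3% = ¥545,185.94.
Line 2 (2408.90, Merica, 3,621 m², ¥441,798.21):
Base rate for 2408.90 is ¥1.59/m².
Origin Merica qualifies under the Pelova–Merica agreement and 2408.90 is covered: preferential rate Free applies instead.
The additional-duty order on 2408.90 targets Caseth, not Merica; it does not apply.
Duty = ¥441,798.21 × 0% = ¥0.00.
Line 3 (3729.03, Merica, 1,721 kg, ¥94,723.84):
Base rate for 3729.03 is 29%.
Origin Merica qualifies under the Pelova–Merica agreement and 3729.03 is covered: preferential rate Free applies instead.
Duty = ¥94,723.84 × 0% = ¥0.00.
Total = ¥545,185.94 + ¥0.00 + ¥0.00 = ¥545,185.94.

¥545,185.94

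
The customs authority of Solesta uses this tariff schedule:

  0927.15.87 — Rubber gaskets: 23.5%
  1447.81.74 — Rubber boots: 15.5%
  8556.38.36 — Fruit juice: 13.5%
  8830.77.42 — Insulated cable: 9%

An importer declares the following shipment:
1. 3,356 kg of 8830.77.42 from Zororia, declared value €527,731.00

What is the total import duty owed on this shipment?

Line 1 (8830.77.42, Zororia, 3,356 kg, €527,731.00):
Base rate for 8830.77.42 is 9%.
Duty = €527,731.00 × 9% = €47,495.79.

€47,495.79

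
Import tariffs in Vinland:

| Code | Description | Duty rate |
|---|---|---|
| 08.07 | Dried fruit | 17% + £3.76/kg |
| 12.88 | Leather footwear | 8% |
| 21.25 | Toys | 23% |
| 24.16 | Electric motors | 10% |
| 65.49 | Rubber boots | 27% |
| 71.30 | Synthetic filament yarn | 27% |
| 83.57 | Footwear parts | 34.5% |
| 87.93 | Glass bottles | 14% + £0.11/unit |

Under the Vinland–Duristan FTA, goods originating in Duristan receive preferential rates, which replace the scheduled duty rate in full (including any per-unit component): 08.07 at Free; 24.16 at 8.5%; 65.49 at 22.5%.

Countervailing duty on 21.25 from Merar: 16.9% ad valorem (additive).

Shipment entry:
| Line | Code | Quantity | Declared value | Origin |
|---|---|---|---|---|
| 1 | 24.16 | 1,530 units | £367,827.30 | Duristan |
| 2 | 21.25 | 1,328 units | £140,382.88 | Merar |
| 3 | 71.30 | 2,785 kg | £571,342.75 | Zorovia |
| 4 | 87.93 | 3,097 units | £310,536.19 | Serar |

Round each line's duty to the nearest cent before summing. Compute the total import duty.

£285,356.37

Line 1 (24.16, Duristan, 1,530 units, £367,827.30):
Base rate for 24.16 is 10%.
Origin Duristan qualifies under the Vinland–Duristan agreement and 24.16 is covered: preferential rate 8.5% applies instead.
Duty = £367,827.30 × 8.5% = £31,265.32.
Line 2 (21.25, Merar, 1,328 units, £140,382.88):
Base rate for 21.25 is 23%.
Additional duty on 21.25 from Merar: +16.9%. Applied ad valorem rate: 23% + 16.9% = 39.9%.
Duty = £140,382.88 × 39.9% = £56,012.77.
Line 3 (71.30, Zorovia, 2,785 kg, £571,342.75):
Base rate for 71.30 is 27%.
Duty = £571,342.75 × 27% = £154,262.54.
Line 4 (87.93, Serar, 3,097 units, £310,536.19):
Base rate for 87.93 is 14% + £0.11/unit.
Duty = £310,536.19 × 14% + 3,097 × £0.11 = £43,815.74.
Total = £31,265.32 + £56,012.77 + £154,262.54 + £43,815.74 = £285,356.37.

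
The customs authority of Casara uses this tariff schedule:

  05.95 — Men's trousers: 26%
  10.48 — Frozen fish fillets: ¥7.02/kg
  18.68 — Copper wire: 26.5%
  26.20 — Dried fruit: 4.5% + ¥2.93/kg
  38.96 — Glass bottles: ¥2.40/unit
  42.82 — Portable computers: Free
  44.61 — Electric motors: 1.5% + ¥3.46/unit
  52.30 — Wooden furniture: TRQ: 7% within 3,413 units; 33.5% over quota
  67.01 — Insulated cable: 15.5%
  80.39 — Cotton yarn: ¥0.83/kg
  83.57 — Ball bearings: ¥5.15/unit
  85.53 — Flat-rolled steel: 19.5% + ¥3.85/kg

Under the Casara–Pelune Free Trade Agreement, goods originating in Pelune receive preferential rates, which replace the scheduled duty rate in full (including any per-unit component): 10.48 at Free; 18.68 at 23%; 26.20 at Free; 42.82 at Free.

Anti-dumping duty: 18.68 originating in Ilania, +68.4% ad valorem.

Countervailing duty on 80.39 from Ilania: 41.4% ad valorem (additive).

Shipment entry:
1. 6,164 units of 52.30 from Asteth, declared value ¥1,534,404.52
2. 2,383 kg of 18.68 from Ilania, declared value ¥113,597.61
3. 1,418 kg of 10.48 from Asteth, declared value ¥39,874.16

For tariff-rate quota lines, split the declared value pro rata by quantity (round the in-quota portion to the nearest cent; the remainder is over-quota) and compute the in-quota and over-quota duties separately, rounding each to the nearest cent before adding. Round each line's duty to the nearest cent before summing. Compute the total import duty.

¥406,640.51

Line 1 (52.30, Asteth, 6,164 units, ¥1,534,404.52):
Code 52.30 is under a tariff-rate quota (threshold 3,413 units). In-quota: 3,413 units at 7%; over-quota: 2,751 units at 33.5%.
Pro-rata value split: in-quota = ¥1,534,404.52 × 3,413/6,164 = ¥849,598.09; over-quota = ¥1,534,404.52 − ¥849,598.09 = ¥684,806.43.
In-quota duty = ¥849,598.09 × 7% = ¥59,471.87. Over-quota duty = ¥684,806.43 × 33.5% = ¥229,410.15.
Line duty = ¥59,471.87 + ¥229,410.15 = ¥288,882.02.
Line 2 (18.68, Ilania, 2,383 kg, ¥113,597.61):
Base rate for 18.68 is 26.5%.
18.68 has an FTA preferential rate, but origin Ilania is not Pelune; base rate stands.
Additional duty on 18.68 from Ilania: +68.4%. Applied ad valorem rate: 26.5% + 68.4% = 94.9%.
Duty = ¥113,597.61 × 94.9% = ¥107,804.13.
Line 3 (10.48, Asteth, 1,418 kg, ¥39,874.16):
Base rate for 10.48 is ¥7.02/kg.
10.48 has an FTA preferential rate, but origin Asteth is not Pelune; base rate stands.
Duty = 1,418 × ¥7.02 = ¥9,954.36.
Total = ¥288,882.02 + ¥107,804.13 + ¥9,954.36 = ¥406,640.51.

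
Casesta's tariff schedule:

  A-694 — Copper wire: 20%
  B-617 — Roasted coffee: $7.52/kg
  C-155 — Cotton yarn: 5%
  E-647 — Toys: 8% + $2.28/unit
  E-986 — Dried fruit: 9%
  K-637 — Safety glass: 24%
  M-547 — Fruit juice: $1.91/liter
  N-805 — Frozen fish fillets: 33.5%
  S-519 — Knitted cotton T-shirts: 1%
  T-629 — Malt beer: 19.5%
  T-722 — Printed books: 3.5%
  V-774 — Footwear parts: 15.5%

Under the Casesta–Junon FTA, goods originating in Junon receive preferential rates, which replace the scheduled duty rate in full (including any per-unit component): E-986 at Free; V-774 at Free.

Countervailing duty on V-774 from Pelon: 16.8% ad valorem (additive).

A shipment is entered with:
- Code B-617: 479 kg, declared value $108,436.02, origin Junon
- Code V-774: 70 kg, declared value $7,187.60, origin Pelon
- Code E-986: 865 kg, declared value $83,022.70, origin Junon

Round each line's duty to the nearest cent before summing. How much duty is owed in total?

Line 1 (B-617, Junon, 479 kg, $108,436.02):
Base rate for B-617 is $7.52/kg.
Origin Junon is the FTA partner but B-617 is not on the preference list; base rate stands.
Duty = 479 × $7.52 = $3,602.08.
Line 2 (V-774, Pelon, 70 kg, $7,187.60):
Base rate for V-774 is 15.5%.
V-774 has an FTA preferential rate, but origin Pelon is not Junon; base rate stands.
Additional duty on V-774 from Pelon: +16.8%. Applied ad valorem rate: 15.5% + 16.8% = 32.3%.
Duty = $7,187.60 × 32.3% = $2,321.59.
Line 3 (E-986, Junon, 865 kg, $83,022.70):
Base rate for E-986 is 9%.
Origin Junon qualifies under the Casesta–Junon agreement and E-986 is covered: preferential rate Free applies instead.
Duty = $83,022.70 × 0% = $0.00.
Total = $3,602.08 + $2,321.59 + $0.00 = $5,923.67.

$5,923.67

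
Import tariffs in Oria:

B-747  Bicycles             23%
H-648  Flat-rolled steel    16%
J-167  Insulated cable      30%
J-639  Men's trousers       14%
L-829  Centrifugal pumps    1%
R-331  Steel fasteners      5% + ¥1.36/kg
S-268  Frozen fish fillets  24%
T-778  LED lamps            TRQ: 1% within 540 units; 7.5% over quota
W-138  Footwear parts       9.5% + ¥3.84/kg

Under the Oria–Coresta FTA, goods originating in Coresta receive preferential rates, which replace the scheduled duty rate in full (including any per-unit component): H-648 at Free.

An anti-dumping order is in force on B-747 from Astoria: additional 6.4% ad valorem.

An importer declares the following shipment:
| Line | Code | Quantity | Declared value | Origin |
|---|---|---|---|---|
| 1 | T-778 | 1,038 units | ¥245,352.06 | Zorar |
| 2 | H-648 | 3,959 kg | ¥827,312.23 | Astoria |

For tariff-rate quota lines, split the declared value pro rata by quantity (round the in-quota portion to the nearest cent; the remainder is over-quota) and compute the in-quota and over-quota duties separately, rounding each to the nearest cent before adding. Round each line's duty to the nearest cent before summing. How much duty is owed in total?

¥142,474.78

Line 1 (T-778, Zorar, 1,038 units, ¥245,352.06):
Code T-778 is under a tariff-rate quota (threshold 540 units). In-quota: 540 units at 1%; over-quota: 498 units at 7.5%.
Pro-rata value split: in-quota = ¥245,352.06 × 540/1,038 = ¥127,639.80; over-quota = ¥245,352.06 − ¥127,639.80 = ¥117,712.26.
In-quota duty = ¥127,639.80 × 1% = ¥1,276.40. Over-quota duty = ¥117,712.26 × 7.5% = ¥8,828.42.
Line duty = ¥1,276.40 + ¥8,828.42 = ¥10,104.82.
Line 2 (H-648, Astoria, 3,959 kg, ¥827,312.23):
Base rate for H-648 is 16%.
H-648 has an FTA preferential rate, but origin Astoria is not Coresta; base rate stands.
Duty = ¥827,312.23 × 16% = ¥132,369.96.
Total = ¥10,104.82 + ¥132,369.96 = ¥142,474.78.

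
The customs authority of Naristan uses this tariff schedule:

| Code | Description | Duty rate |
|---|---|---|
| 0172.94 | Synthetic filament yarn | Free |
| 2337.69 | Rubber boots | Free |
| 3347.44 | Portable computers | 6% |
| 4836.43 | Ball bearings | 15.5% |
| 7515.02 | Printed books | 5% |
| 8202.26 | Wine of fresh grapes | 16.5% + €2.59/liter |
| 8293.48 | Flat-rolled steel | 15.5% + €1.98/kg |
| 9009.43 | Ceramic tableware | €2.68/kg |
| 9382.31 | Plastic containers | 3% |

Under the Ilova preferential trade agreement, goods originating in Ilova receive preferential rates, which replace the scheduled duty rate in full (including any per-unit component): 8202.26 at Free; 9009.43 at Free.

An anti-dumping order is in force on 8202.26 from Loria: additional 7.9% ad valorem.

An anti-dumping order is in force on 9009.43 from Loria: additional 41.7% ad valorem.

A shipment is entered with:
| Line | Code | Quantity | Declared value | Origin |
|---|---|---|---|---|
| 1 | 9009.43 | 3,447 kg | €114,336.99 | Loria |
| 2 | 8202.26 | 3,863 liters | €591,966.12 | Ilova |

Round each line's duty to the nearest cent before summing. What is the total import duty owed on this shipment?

Line 1 (9009.43, Loria, 3,447 kg, €114,336.99):
Base rate for 9009.43 is €2.68/kg.
9009.43 has an FTA preferential rate, but origin Loria is not Ilova; base rate stands.
Additional duty on 9009.43 from Loria: +41.7% ad valorem. Applied ad valorem rate = 41.7%.
Duty = €114,336.99 × 41.7% + 3,447 × €2.68 = €56,916.48.
Line 2 (8202.26, Ilova, 3,863 liters, €591,966.12):
Base rate for 8202.26 is 16.5% + €2.59/liter.
Origin Ilova qualifies under the Naristan–Ilova agreement and 8202.26 is covered: preferential rate Free applies instead.
The additional-duty order on 8202.26 targets Loria, not Ilova; it does not apply.
Duty = €591,966.12 × 0% = €0.00.
Total = €56,916.48 + €0.00 = €56,916.48.

€56,916.48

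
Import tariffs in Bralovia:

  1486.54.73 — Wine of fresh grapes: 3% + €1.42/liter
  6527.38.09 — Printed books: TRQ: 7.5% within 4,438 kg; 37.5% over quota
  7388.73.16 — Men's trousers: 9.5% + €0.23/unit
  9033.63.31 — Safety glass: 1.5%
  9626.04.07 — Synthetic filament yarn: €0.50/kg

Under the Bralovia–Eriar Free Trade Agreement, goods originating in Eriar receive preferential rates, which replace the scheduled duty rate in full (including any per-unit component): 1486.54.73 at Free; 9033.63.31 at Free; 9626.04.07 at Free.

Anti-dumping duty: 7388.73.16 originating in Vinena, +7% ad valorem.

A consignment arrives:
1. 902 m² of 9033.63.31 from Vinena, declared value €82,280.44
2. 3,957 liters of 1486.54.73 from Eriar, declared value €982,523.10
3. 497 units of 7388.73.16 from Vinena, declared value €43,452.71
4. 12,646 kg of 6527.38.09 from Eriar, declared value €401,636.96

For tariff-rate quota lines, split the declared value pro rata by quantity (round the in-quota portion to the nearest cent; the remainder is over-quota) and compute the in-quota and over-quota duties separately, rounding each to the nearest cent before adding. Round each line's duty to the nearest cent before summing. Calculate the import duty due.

€116,846.82

Line 1 (9033.63.31, Vinena, 902 m², €82,280.44):
Base rate for 9033.63.31 is 1.5%.
9033.63.31 has an FTA preferential rate, but origin Vinena is not Eriar; base rate stands.
Duty = €82,280.44 × 1.5% = €1,234.21.
Line 2 (1486.54.73, Eriar, 3,957 liters, €982,523.10):
Base rate for 1486.54.73 is 3% + €1.42/liter.
Origin Eriar qualifies under the Bralovia–Eriar agreement and 1486.54.73 is covered: preferential rate Free applies instead.
Duty = €982,523.10 × 0% = €0.00.
Line 3 (7388.73.16, Vinena, 497 units, €43,452.71):
Base rate for 7388.73.16 is 9.5% + €0.23/unit.
Additional duty on 7388.73.16 from Vinena: +7%. Applied ad valorem rate: 9.5% + 7% = 16.5%.
Duty = €43,452.71 × 16.5% + 497 × €0.23 = €7,284.01.
Line 4 (6527.38.09, Eriar, 12,646 kg, €401,636.96):
Code 6527.38.09 is under a tariff-rate quota (threshold 4,438 kg). In-quota: 4,438 kg at 7.5%; over-quota: 8,208 kg at 37.5%.
Pro-rata value split: in-quota = €401,636.96 × 4,438/12,646 = €140,950.88; over-quota = €401,636.96 − €140,950.88 = €260,686.08.
In-quota duty = €140,950.88 × 7.5% = €10,571.32. Over-quota duty = €260,686.08 × 37.5% = €97,757.28.
Line duty = €10,571.32 + €97,757.28 = €108,328.60.
Total = €1,234.21 + €0.00 + €7,284.01 + €108,328.60 = €116,846.82.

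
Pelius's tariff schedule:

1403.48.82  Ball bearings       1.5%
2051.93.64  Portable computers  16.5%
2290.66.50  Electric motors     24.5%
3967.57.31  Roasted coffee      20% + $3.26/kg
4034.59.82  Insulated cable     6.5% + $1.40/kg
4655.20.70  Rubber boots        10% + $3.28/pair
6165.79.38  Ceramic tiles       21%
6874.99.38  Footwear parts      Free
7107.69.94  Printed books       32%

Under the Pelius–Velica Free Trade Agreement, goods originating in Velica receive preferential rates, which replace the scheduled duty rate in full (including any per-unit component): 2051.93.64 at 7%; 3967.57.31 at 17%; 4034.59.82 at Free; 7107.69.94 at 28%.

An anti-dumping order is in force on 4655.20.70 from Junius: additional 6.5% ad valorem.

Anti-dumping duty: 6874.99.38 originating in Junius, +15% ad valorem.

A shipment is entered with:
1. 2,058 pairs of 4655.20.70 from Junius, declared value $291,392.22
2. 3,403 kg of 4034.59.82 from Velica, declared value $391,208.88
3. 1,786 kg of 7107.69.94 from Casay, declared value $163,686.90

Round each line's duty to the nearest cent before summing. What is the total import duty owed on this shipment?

$107,209.77

Line 1 (4655.20.70, Junius, 2,058 pairs, $291,392.22):
Base rate for 4655.20.70 is 10% + $3.28/pair.
Additional duty on 4655.20.70 from Junius: +6.5%. Applied ad valorem rate: 10% + 6.5% = 16.5%.
Duty = $291,392.22 × 16.5% + 2,058 × $3.28 = $54,829.96.
Line 2 (4034.59.82, Velica, 3,403 kg, $391,208.88):
Base rate for 4034.59.82 is 6.5% + $1.40/kg.
Origin Velica qualifies under the Pelius–Velica agreement and 4034.59.82 is covered: preferential rate Free applies instead.
Duty = $391,208.88 × 0% = $0.00.
Line 3 (7107.69.94, Casay, 1,786 kg, $163,686.90):
Base rate for 7107.69.94 is 32%.
7107.69.94 has an FTA preferential rate, but origin Casay is not Velica; base rate stands.
Duty = $163,686.90 × 32% = $52,379.81.
Total = $54,829.96 + $0.00 + $52,379.81 = $107,209.77.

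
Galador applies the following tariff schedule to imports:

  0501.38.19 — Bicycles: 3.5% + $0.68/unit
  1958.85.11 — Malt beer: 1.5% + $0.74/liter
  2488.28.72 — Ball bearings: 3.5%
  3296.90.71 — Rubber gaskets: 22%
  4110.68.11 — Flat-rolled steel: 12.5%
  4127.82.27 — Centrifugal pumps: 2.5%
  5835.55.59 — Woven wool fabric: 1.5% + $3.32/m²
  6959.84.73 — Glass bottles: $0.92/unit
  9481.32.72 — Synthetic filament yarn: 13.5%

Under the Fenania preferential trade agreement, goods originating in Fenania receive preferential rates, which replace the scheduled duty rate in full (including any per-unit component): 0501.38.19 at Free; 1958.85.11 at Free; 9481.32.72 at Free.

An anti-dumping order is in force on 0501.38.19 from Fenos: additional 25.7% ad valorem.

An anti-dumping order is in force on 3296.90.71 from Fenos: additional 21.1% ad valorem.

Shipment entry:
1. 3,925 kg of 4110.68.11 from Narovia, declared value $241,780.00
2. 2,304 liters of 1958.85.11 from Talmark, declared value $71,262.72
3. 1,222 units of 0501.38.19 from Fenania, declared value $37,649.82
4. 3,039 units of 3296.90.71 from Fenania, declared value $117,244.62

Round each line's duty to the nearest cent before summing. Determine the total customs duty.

Line 1 (4110.68.11, Narovia, 3,925 kg, $241,780.00):
Base rate for 4110.68.11 is 12.5%.
Duty = $241,780.00 × 12.5% = $30,222.50.
Line 2 (1958.85.11, Talmark, 2,304 liters, $71,262.72):
Base rate for 1958.85.11 is 1.5% + $0.74/liter.
1958.85.11 has an FTA preferential rate, but origin Talmark is not Fenania; base rate stands.
Duty = $71,262.72 × 1.5% + 2,304 × $0.74 = $2,773.90.
Line 3 (0501.38.19, Fenania, 1,222 units, $37,649.82):
Base rate for 0501.38.19 is 3.5% + $0.68/unit.
Origin Fenania qualifies under the Galador–Fenania agreement and 0501.38.19 is covered: preferential rate Free applies instead.
The additional-duty order on 0501.38.19 targets Fenos, not Fenania; it does not apply.
Duty = $37,649.82 × 0% = $0.00.
Line 4 (3296.90.71, Fenania, 3,039 units, $117,244.62):
Base rate for 3296.90.71 is 22%.
Origin Fenania is the FTA partner but 3296.90.71 is not on the preference list; base rate stands.
The additional-duty order on 3296.90.71 targets Fenos, not Fenania; it does not apply.
Duty = $117,244.62 × 22% = $25,793.82.
Total = $30,222.50 + $2,773.90 + $0.00 + $25,793.82 = $58,790.22.

$58,790.22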